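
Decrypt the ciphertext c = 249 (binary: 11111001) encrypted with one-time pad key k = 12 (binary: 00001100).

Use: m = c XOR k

Step 1: XOR ciphertext with key:
  Ciphertext: 11111001
  Key:        00001100
  XOR:        11110101
Step 2: Plaintext = 11110101 = 245 in decimal.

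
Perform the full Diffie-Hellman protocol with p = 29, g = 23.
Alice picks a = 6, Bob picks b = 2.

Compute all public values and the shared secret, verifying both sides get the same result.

Step 1: A = g^a mod p = 23^6 mod 29 = 24.
Step 2: B = g^b mod p = 23^2 mod 29 = 7.
Step 3: Alice computes s = B^a mod p = 7^6 mod 29 = 25.
Step 4: Bob computes s = A^b mod p = 24^2 mod 29 = 25.
Both sides agree: shared secret = 25.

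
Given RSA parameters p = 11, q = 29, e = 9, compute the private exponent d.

Step 1: n = 11 * 29 = 319.
Step 2: phi(n) = 10 * 28 = 280.
Step 3: Find d such that 9 * d = 1 (mod 280).
Step 4: d = 9^(-1) mod 280 = 249.
Verification: 9 * 249 = 2241 = 8 * 280 + 1.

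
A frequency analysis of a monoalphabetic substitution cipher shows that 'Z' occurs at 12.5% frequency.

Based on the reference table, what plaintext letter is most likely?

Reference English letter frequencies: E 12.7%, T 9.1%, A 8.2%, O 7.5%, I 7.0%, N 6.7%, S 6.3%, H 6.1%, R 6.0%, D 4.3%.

Step 1: The observed frequency is 12.5%.
Step 2: Compare with English frequencies:
  E: 12.7% (difference: 0.2%) <-- closest
  T: 9.1% (difference: 3.4%)
  A: 8.2% (difference: 4.3%)
  O: 7.5% (difference: 5.0%)
  I: 7.0% (difference: 5.5%)
  N: 6.7% (difference: 5.8%)
  S: 6.3% (difference: 6.2%)
  H: 6.1% (difference: 6.4%)
  R: 6.0% (difference: 6.5%)
  D: 4.3% (difference: 8.2%)
Step 3: 'Z' most likely represents 'E' (frequency 12.7%).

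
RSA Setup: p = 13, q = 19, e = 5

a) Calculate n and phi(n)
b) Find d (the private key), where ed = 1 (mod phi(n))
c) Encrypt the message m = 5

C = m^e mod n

Step 1: n = 13 * 19 = 247.
Step 2: phi(n) = (13-1)(19-1) = 12 * 18 = 216.
Step 3: Find d = 5^(-1) mod 216 = 173.
  Verify: 5 * 173 = 865 = 1 (mod 216).
Step 4: C = 5^5 mod 247 = 161.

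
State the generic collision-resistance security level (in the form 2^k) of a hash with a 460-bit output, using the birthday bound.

Step 1: The birthday paradox gives collision probability ~50% after sqrt(2^n) = 2^(n/2) hashes.
Step 2: For 460-bit output: 2^(460/2) = 2^230.
Step 3: Approximately 2^230 hash computations needed.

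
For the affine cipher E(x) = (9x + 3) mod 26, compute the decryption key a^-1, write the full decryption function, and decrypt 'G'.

Step 1: Find a^-1, the modular inverse of 9 mod 26.
Step 2: We need 9 * a^-1 = 1 (mod 26).
Step 3: 9 * 3 = 27 = 1 * 26 + 1, so a^-1 = 3.
Step 4: D(y) = 3(y - 3) mod 26.
Step 5: Apply to 'G' (y = 6): D(6) = 3 * (6 - 3) mod 26 = 3 * 3 mod 26 = 9 -> 'J'.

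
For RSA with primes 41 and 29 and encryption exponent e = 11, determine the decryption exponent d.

Step 1: n = 41 * 29 = 1189.
Step 2: phi(n) = 40 * 28 = 1120.
Step 3: Find d such that 11 * d = 1 (mod 1120).
Step 4: d = 11^(-1) mod 1120 = 611.
Verification: 11 * 611 = 6721 = 6 * 1120 + 1.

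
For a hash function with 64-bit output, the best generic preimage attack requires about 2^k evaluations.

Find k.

Step 1: The hash has a 64-bit output.
Step 2: Preimage resistance means: given a digest h(x), it should be infeasible to find any input that hashes to it.
With a 64-bit output there are 2^64 possible digests, so a generic brute-force preimage search costs about 2^64 evaluations.
Step 3: Security level = 64 bits.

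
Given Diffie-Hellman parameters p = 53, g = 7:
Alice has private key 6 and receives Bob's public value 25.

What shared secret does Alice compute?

Step 1: s = B^a mod p = 25^6 mod 53.
  25^1 mod 53 = 25
  25^2 mod 53 = (25 * 25) mod 53 = 42
  25^3 mod 53 = (42 * 25) mod 53 = 43
  25^4 mod 53 = (43 * 25) mod 53 = 15
  25^5 mod 53 = (15 * 25) mod 53 = 4
  25^6 mod 53 = (4 * 25) mod 53 = 47
Result: shared secret = 47.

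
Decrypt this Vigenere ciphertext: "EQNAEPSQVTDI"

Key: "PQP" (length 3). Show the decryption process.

Step 1: Key 'PQP' has length 3. Extended key: PQPPQPPQPPQP
Step 2: Decrypt each position:
  E(4) - P(15) = 15 = P
  Q(16) - Q(16) = 0 = A
  N(13) - P(15) = 24 = Y
  A(0) - P(15) = 11 = L
  E(4) - Q(16) = 14 = O
  P(15) - P(15) = 0 = A
  S(18) - P(15) = 3 = D
  Q(16) - Q(16) = 0 = A
  V(21) - P(15) = 6 = G
  T(19) - P(15) = 4 = E
  D(3) - Q(16) = 13 = N
  I(8) - P(15) = 19 = T
Plaintext: PAYLOADAGENT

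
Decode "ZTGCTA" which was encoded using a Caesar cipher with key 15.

Step 1: Reverse the shift by subtracting 15 from each letter position.
  Z (position 25) -> position (25-15) mod 26 = 10 -> K
  T (position 19) -> position (19-15) mod 26 = 4 -> E
  G (position 6) -> position (6-15) mod 26 = 17 -> R
  C (position 2) -> position (2-15) mod 26 = 13 -> N
  T (position 19) -> position (19-15) mod 26 = 4 -> E
  A (position 0) -> position (0-15) mod 26 = 11 -> L
Decrypted message: KERNEL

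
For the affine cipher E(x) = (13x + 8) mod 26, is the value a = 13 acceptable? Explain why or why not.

Step 1: Compute gcd(13, 26).
Step 2: gcd(13, 26) = 13.
Since gcd = 13 != 1, 13 shares a common factor with 26, so it cannot be used.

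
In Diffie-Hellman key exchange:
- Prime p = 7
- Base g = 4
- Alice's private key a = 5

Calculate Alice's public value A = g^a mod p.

Step 1: A = g^a mod p = 4^5 mod 7.
  4^1 mod 7 = 4
  4^2 mod 7 = (4 * 4) mod 7 = 2
  4^3 mod 7 = (2 * 4) mod 7 = 1
  4^4 mod 7 = (1 * 4) mod 7 = 4
  4^5 mod 7 = (4 * 4) mod 7 = 2
Result: A = 2.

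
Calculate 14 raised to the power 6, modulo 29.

Step 1: Compute 14^6 mod 29 step by step, reducing modulo 29 at each step.
  14^1 mod 29 = 14
  14^2 mod 29 = (14 * 14) mod 29 = 22
  14^3 mod 29 = (22 * 14) mod 29 = 18
  14^4 mod 29 = (18 * 14) mod 29 = 20
  14^5 mod 29 = (20 * 14) mod 29 = 19
  14^6 mod 29 = (19 * 14) mod 29 = 5
Step 2: Result = 5.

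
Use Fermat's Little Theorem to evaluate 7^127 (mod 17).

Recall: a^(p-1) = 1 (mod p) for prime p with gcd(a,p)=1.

Step 1: Since 17 is prime, by Fermat's Little Theorem: 7^16 = 1 (mod 17).
Step 2: Reduce exponent: 127 mod 16 = 15.
Step 3: So 7^127 = 7^15 (mod 17).
Step 4: 7^15 mod 17 = 5.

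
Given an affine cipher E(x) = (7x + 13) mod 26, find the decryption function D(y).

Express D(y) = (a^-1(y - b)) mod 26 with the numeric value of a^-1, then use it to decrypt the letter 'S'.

Step 1: Find a^-1, the modular inverse of 7 mod 26.
Step 2: We need 7 * a^-1 = 1 (mod 26).
Step 3: 7 * 15 = 105 = 4 * 26 + 1, so a^-1 = 15.
Step 4: D(y) = 15(y - 13) mod 26.
Step 5: Apply to 'S' (y = 18): D(18) = 15 * (18 - 13) mod 26 = 15 * 5 mod 26 = 23 -> 'X'.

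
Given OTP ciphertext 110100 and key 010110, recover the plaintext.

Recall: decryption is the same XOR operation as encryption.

Step 1: XOR ciphertext with key:
  Ciphertext: 110100
  Key:        010110
  XOR:        100010
Step 2: Plaintext = 100010 = 34 in decimal.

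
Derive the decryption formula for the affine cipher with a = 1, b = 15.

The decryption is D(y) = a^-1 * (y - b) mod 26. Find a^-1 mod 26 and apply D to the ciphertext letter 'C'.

Step 1: Find a^-1, the modular inverse of 1 mod 26.
Step 2: We need 1 * a^-1 = 1 (mod 26).
Step 3: 1 * 1 = 1 = 0 * 26 + 1, so a^-1 = 1.
Step 4: D(y) = 1(y - 15) mod 26.
Step 5: Apply to 'C' (y = 2): D(2) = 1 * (2 - 15) mod 26 = 1 * -13 mod 26 = 13 -> 'N'.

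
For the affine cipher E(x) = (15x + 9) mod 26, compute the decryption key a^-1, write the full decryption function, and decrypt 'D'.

Step 1: Find a^-1, the modular inverse of 15 mod 26.
Step 2: We need 15 * a^-1 = 1 (mod 26).
Step 3: 15 * 7 = 105 = 4 * 26 + 1, so a^-1 = 7.
Step 4: D(y) = 7(y - 9) mod 26.
Step 5: Apply to 'D' (y = 3): D(3) = 7 * (3 - 9) mod 26 = 7 * -6 mod 26 = 10 -> 'K'.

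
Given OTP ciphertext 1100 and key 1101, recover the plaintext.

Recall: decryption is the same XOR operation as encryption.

Step 1: XOR ciphertext with key:
  Ciphertext: 1100
  Key:        1101
  XOR:        0001
Step 2: Plaintext = 0001 = 1 in decimal.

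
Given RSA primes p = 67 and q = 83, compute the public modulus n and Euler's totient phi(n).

Step 1: n = p * q = 67 * 83 = 5561.
Step 2: phi(n) = (p-1)(q-1) = 66 * 82 = 5412.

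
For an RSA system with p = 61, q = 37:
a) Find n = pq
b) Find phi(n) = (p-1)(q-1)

Step 1: n = p * q = 61 * 37 = 2257.
Step 2: phi(n) = (p-1)(q-1) = 60 * 36 = 2160.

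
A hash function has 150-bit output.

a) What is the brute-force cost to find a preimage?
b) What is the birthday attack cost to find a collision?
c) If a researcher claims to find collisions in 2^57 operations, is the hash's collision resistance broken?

Step 1: Preimage resistance requires brute-force of 2^150 operations.
Step 2: Collision resistance (birthday bound) = 2^(150/2) = 2^75.
Step 3: The claimed attack costs 2^57 operations.
Step 4: Since 2^57 < 2^75, the claimed attack beats the generic birthday bound, so collision resistance is broken.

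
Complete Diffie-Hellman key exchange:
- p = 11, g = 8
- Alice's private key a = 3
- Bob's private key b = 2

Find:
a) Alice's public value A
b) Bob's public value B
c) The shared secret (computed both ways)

Step 1: A = g^a mod p = 8^3 mod 11 = 6.
Step 2: B = g^b mod p = 8^2 mod 11 = 9.
Step 3: Alice computes s = B^a mod p = 9^3 mod 11 = 3.
Step 4: Bob computes s = A^b mod p = 6^2 mod 11 = 3.
Both sides agree: shared secret = 3.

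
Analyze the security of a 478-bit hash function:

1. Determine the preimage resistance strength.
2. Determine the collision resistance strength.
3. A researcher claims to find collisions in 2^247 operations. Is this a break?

Step 1: Preimage resistance requires brute-force of 2^478 operations.
Step 2: Collision resistance (birthday bound) = 2^(478/2) = 2^239.
Step 3: The claimed attack costs 2^247 operations.
Step 4: Since 2^247 >= 2^239, the claimed attack is no faster than the generic birthday attack, so this does not break collision resistance.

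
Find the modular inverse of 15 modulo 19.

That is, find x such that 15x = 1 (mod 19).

Step 1: We need x such that 15 * x = 1 (mod 19).
Step 2: Using the extended Euclidean algorithm or trial:
  15 * 14 = 210 = 11 * 19 + 1.
Step 3: Since 210 mod 19 = 1, the inverse is x = 14.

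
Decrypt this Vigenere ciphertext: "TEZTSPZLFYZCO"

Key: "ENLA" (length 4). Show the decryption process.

Step 1: Key 'ENLA' has length 4. Extended key: ENLAENLAENLAE
Step 2: Decrypt each position:
  T(19) - E(4) = 15 = P
  E(4) - N(13) = 17 = R
  Z(25) - L(11) = 14 = O
  T(19) - A(0) = 19 = T
  S(18) - E(4) = 14 = O
  P(15) - N(13) = 2 = C
  Z(25) - L(11) = 14 = O
  L(11) - A(0) = 11 = L
  F(5) - E(4) = 1 = B
  Y(24) - N(13) = 11 = L
  Z(25) - L(11) = 14 = O
  C(2) - A(0) = 2 = C
  O(14) - E(4) = 10 = K
Plaintext: PROTOCOLBLOCK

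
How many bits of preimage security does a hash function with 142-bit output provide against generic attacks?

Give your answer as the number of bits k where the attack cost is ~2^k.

Step 1: The hash has a 142-bit output.
Step 2: Preimage resistance means: given a digest h(x), it should be infeasible to find any input that hashes to it.
With a 142-bit output there are 2^142 possible digests, so a generic brute-force preimage search costs about 2^142 evaluations.
Step 3: Security level = 142 bits.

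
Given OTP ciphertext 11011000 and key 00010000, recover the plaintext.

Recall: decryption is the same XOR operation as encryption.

Step 1: XOR ciphertext with key:
  Ciphertext: 11011000
  Key:        00010000
  XOR:        11001000
Step 2: Plaintext = 11001000 = 200 in decimal.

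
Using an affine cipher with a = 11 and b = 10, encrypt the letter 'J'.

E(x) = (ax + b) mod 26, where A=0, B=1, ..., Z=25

Step 1: Convert 'J' to number: x = 9.
Step 2: E(9) = (11 * 9 + 10) mod 26 = 109 mod 26 = 5.
Step 3: Convert 5 back to letter: F.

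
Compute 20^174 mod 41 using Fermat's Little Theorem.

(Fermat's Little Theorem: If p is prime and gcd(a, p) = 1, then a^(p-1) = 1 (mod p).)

Step 1: Since 41 is prime, by Fermat's Little Theorem: 20^40 = 1 (mod 41).
Step 2: Reduce exponent: 174 mod 40 = 14.
Step 3: So 20^174 = 20^14 (mod 41).
Step 4: 20^14 mod 41 = 23.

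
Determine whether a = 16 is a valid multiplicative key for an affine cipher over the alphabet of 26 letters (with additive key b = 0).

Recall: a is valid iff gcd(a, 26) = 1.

Step 1: Compute gcd(16, 26).
Step 2: gcd(16, 26) = 2.
Since gcd = 2 != 1, 16 shares a common factor with 26, so it cannot be used.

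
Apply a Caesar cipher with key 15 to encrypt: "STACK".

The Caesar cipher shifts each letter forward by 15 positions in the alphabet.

Step 1: For each letter, shift forward by 15 positions (mod 26).
  S (position 18) -> position (18+15) mod 26 = 7 -> H
  T (position 19) -> position (19+15) mod 26 = 8 -> I
  A (position 0) -> position (0+15) mod 26 = 15 -> P
  C (position 2) -> position (2+15) mod 26 = 17 -> R
  K (position 10) -> position (10+15) mod 26 = 25 -> Z
Result: HIPRZ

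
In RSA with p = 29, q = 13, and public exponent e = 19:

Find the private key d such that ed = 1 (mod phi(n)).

Step 1: n = 29 * 13 = 377.
Step 2: phi(n) = 28 * 12 = 336.
Step 3: Find d such that 19 * d = 1 (mod 336).
Step 4: d = 19^(-1) mod 336 = 283.
Verification: 19 * 283 = 5377 = 16 * 336 + 1.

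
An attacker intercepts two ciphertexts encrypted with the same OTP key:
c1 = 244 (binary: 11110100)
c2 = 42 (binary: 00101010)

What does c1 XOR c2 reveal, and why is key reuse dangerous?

Step 1: c1 XOR c2 = (m1 XOR k) XOR (m2 XOR k).
Step 2: By XOR associativity/commutativity: = m1 XOR m2 XOR k XOR k = m1 XOR m2.
Step 3: 11110100 XOR 00101010 = 11011110 = 222.
Step 4: The key cancels out! An attacker learns m1 XOR m2 = 222, revealing the relationship between plaintexts.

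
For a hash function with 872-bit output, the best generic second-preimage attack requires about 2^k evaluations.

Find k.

Step 1: The hash has a 872-bit output.
Step 2: Second-preimage resistance means: given a specific input x, it should be infeasible to find a different y with h(y) = h(x).
With a 872-bit output, a generic search for a second preimage costs about 2^872 evaluations (each trial matches the fixed target with probability 2^-872).
Step 3: Security level = 872 bits.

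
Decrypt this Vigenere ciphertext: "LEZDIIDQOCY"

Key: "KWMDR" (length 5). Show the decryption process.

Step 1: Key 'KWMDR' has length 5. Extended key: KWMDRKWMDRK
Step 2: Decrypt each position:
  L(11) - K(10) = 1 = B
  E(4) - W(22) = 8 = I
  Z(25) - M(12) = 13 = N
  D(3) - D(3) = 0 = A
  I(8) - R(17) = 17 = R
  I(8) - K(10) = 24 = Y
  D(3) - W(22) = 7 = H
  Q(16) - M(12) = 4 = E
  O(14) - D(3) = 11 = L
  C(2) - R(17) = 11 = L
  Y(24) - K(10) = 14 = O
Plaintext: BINARYHELLO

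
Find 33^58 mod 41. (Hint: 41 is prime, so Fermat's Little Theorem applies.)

Step 1: Since 41 is prime, by Fermat's Little Theorem: 33^40 = 1 (mod 41).
Step 2: Reduce exponent: 58 mod 40 = 18.
Step 3: So 33^58 = 33^18 (mod 41).
Step 4: 33^18 mod 41 = 25.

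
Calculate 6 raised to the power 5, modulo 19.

Step 1: Compute 6^5 mod 19 step by step, reducing modulo 19 at each step.
  6^1 mod 19 = 6
  6^2 mod 19 = (6 * 6) mod 19 = 17
  6^3 mod 19 = (17 * 6) mod 19 = 7
  6^4 mod 19 = (7 * 6) mod 19 = 4
  6^5 mod 19 = (4 * 6) mod 19 = 5
Step 2: Result = 5.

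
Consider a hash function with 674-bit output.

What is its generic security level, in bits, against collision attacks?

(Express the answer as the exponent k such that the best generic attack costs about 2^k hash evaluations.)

Step 1: The hash has a 674-bit output.
Step 2: Collision resistance means it should be infeasible to find any x != y with h(x) = h(y).
By the birthday bound, a generic collision search succeeds after about sqrt(2^674) = 2^(674/2) = 2^337 evaluations.
Step 3: Security level = 337 bits.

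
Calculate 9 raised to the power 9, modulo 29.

Step 1: Compute 9^9 mod 29 step by step, reducing modulo 29 at each step.
  9^1 mod 29 = 9
  9^2 mod 29 = (9 * 9) mod 29 = 23
  9^3 mod 29 = (23 * 9) mod 29 = 4
  9^4 mod 29 = (4 * 9) mod 29 = 7
  9^5 mod 29 = (7 * 9) mod 29 = 5
  9^6 mod 29 = (5 * 9) mod 29 = 16
  9^7 mod 29 = (16 * 9) mod 29 = 28
  9^8 mod 29 = (28 * 9) mod 29 = 20
  9^9 mod 29 = (20 * 9) mod 29 = 6
Step 2: Result = 6.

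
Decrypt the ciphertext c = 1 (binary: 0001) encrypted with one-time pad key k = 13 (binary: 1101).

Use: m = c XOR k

Step 1: XOR ciphertext with key:
  Ciphertext: 0001
  Key:        1101
  XOR:        1100
Step 2: Plaintext = 1100 = 12 in decimal.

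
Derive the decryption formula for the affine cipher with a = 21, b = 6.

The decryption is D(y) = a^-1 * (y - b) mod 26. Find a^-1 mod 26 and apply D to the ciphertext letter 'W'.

Step 1: Find a^-1, the modular inverse of 21 mod 26.
Step 2: We need 21 * a^-1 = 1 (mod 26).
Step 3: 21 * 5 = 105 = 4 * 26 + 1, so a^-1 = 5.
Step 4: D(y) = 5(y - 6) mod 26.
Step 5: Apply to 'W' (y = 22): D(22) = 5 * (22 - 6) mod 26 = 5 * 16 mod 26 = 2 -> 'C'.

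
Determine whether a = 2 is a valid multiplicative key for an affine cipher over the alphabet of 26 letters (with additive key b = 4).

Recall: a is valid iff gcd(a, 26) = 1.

Step 1: Compute gcd(2, 26).
Step 2: gcd(2, 26) = 2.
Since gcd = 2 != 1, 2 shares a common factor with 26, so it cannot be used.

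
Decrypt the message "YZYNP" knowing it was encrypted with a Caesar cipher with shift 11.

Step 1: Reverse the shift by subtracting 11 from each letter position.
  Y (position 24) -> position (24-11) mod 26 = 13 -> N
  Z (position 25) -> position (25-11) mod 26 = 14 -> O
  Y (position 24) -> position (24-11) mod 26 = 13 -> N
  N (position 13) -> position (13-11) mod 26 = 2 -> C
  P (position 15) -> position (15-11) mod 26 = 4 -> E
Decrypted message: NONCE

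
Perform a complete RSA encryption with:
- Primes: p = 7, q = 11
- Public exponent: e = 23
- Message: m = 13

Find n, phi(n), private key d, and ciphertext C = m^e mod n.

Step 1: n = 7 * 11 = 77.
Step 2: phi(n) = (7-1)(11-1) = 6 * 10 = 60.
Step 3: Find d = 23^(-1) mod 60 = 47.
  Verify: 23 * 47 = 1081 = 1 (mod 60).
Step 4: C = 13^23 mod 77 = 41.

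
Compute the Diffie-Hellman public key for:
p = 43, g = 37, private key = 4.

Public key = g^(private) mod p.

Step 1: A = g^a mod p = 37^4 mod 43.
  37^1 mod 43 = 37
  37^2 mod 43 = (37 * 37) mod 43 = 36
  37^3 mod 43 = (36 * 37) mod 43 = 42
  37^4 mod 43 = (42 * 37) mod 43 = 6
Result: A = 6.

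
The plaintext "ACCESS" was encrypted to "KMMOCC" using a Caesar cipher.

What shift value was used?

Step 1: Compare first letters: A (position 0) -> K (position 10).
Step 2: Shift = (10 - 0) mod 26 = 10.
The shift value is 10.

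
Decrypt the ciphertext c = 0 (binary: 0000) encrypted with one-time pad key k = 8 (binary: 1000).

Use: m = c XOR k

Step 1: XOR ciphertext with key:
  Ciphertext: 0000
  Key:        1000
  XOR:        1000
Step 2: Plaintext = 1000 = 8 in decimal.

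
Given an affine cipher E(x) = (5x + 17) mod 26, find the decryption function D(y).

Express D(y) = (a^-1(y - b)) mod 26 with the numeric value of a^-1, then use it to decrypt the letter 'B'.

Step 1: Find a^-1, the modular inverse of 5 mod 26.
Step 2: We need 5 * a^-1 = 1 (mod 26).
Step 3: 5 * 21 = 105 = 4 * 26 + 1, so a^-1 = 21.
Step 4: D(y) = 21(y - 17) mod 26.
Step 5: Apply to 'B' (y = 1): D(1) = 21 * (1 - 17) mod 26 = 21 * -16 mod 26 = 2 -> 'C'.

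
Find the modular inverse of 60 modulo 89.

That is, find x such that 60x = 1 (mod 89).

Step 1: We need x such that 60 * x = 1 (mod 89).
Step 2: Using the extended Euclidean algorithm or trial:
  60 * 46 = 2760 = 31 * 89 + 1.
Step 3: Since 2760 mod 89 = 1, the inverse is x = 46.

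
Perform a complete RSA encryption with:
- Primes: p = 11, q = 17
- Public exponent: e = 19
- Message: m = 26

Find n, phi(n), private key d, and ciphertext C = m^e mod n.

Step 1: n = 11 * 17 = 187.
Step 2: phi(n) = (11-1)(17-1) = 10 * 16 = 160.
Step 3: Find d = 19^(-1) mod 160 = 59.
  Verify: 19 * 59 = 1121 = 1 (mod 160).
Step 4: C = 26^19 mod 187 = 168.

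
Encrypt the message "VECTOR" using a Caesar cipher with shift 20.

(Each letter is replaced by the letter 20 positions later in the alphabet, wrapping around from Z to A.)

Step 1: For each letter, shift forward by 20 positions (mod 26).
  V (position 21) -> position (21+20) mod 26 = 15 -> P
  E (position 4) -> position (4+20) mod 26 = 24 -> Y
  C (position 2) -> position (2+20) mod 26 = 22 -> W
  T (position 19) -> position (19+20) mod 26 = 13 -> N
  O (position 14) -> position (14+20) mod 26 = 8 -> I
  R (position 17) -> position (17+20) mod 26 = 11 -> L
Result: PYWNIL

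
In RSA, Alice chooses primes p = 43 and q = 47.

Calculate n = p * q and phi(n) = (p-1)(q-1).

Step 1: n = p * q = 43 * 47 = 2021.
Step 2: phi(n) = (p-1)(q-1) = 42 * 46 = 1932.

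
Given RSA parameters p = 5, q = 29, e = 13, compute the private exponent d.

Step 1: n = 5 * 29 = 145.
Step 2: phi(n) = 4 * 28 = 112.
Step 3: Find d such that 13 * d = 1 (mod 112).
Step 4: d = 13^(-1) mod 112 = 69.
Verification: 13 * 69 = 897 = 8 * 112 + 1.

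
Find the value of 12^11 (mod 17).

Step 1: Compute 12^11 mod 17 step by step, reducing modulo 17 at each step.
  12^1 mod 17 = 12
  12^2 mod 17 = (12 * 12) mod 17 = 8
  12^3 mod 17 = (8 * 12) mod 17 = 11
  12^4 mod 17 = (11 * 12) mod 17 = 13
  12^5 mod 17 = (13 * 12) mod 17 = 3
  12^6 mod 17 = (3 * 12) mod 17 = 2
  12^7 mod 17 = (2 * 12) mod 17 = 7
  12^8 mod 17 = (7 * 12) mod 17 = 16
  12^9 mod 17 = (16 * 12) mod 17 = 5
  12^10 mod 17 = (5 * 12) mod 17 = 9
  12^11 mod 17 = (9 * 12) mod 17 = 6
Step 2: Result = 6.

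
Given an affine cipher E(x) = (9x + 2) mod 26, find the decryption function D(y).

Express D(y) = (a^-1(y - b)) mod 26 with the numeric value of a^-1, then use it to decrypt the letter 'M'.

Step 1: Find a^-1, the modular inverse of 9 mod 26.
Step 2: We need 9 * a^-1 = 1 (mod 26).
Step 3: 9 * 3 = 27 = 1 * 26 + 1, so a^-1 = 3.
Step 4: D(y) = 3(y - 2) mod 26.
Step 5: Apply to 'M' (y = 12): D(12) = 3 * (12 - 2) mod 26 = 3 * 10 mod 26 = 4 -> 'E'.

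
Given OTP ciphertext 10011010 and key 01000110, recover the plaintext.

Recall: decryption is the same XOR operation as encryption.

Step 1: XOR ciphertext with key:
  Ciphertext: 10011010
  Key:        01000110
  XOR:        11011100
Step 2: Plaintext = 11011100 = 220 in decimal.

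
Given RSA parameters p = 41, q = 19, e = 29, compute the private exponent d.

Step 1: n = 41 * 19 = 779.
Step 2: phi(n) = 40 * 18 = 720.
Step 3: Find d such that 29 * d = 1 (mod 720).
Step 4: d = 29^(-1) mod 720 = 149.
Verification: 29 * 149 = 4321 = 6 * 720 + 1.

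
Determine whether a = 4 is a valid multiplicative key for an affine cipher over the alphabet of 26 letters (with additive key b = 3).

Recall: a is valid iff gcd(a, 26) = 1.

Step 1: Compute gcd(4, 26).
Step 2: gcd(4, 26) = 2.
Since gcd = 2 != 1, 4 shares a common factor with 26, so it cannot be used.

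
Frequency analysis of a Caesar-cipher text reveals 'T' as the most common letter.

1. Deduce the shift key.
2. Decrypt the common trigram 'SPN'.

Step 1: In English, 'E' is the most frequent letter (12.7%).
Step 2: The most frequent ciphertext letter is 'T' (position 19).
Step 3: Shift = (19 - 4) mod 26 = 15.
Step 4: Decrypt 'SPN' by shifting back 15:
  S -> D
  P -> A
  N -> Y
Step 5: 'SPN' decrypts to 'DAY'.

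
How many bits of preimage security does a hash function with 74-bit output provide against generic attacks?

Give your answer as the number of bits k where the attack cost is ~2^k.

Step 1: The hash has a 74-bit output.
Step 2: Preimage resistance means: given a digest h(x), it should be infeasible to find any input that hashes to it.
With a 74-bit output there are 2^74 possible digests, so a generic brute-force preimage search costs about 2^74 evaluations.
Step 3: Security level = 74 bits.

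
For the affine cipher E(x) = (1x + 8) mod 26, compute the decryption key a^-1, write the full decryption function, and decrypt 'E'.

Step 1: Find a^-1, the modular inverse of 1 mod 26.
Step 2: We need 1 * a^-1 = 1 (mod 26).
Step 3: 1 * 1 = 1 = 0 * 26 + 1, so a^-1 = 1.
Step 4: D(y) = 1(y - 8) mod 26.
Step 5: Apply to 'E' (y = 4): D(4) = 1 * (4 - 8) mod 26 = 1 * -4 mod 26 = 22 -> 'W'.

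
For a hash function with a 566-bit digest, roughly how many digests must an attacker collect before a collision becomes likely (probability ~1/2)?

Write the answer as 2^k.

Step 1: The birthday paradox gives collision probability ~50% after sqrt(2^n) = 2^(n/2) hashes.
Step 2: For 566-bit output: 2^(566/2) = 2^283.
Step 3: Approximately 2^283 hash computations needed.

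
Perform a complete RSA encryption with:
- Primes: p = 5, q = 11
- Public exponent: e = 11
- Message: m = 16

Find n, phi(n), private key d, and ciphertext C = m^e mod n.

Step 1: n = 5 * 11 = 55.
Step 2: phi(n) = (5-1)(11-1) = 4 * 10 = 40.
Step 3: Find d = 11^(-1) mod 40 = 11.
  Verify: 11 * 11 = 121 = 1 (mod 40).
Step 4: C = 16^11 mod 55 = 16.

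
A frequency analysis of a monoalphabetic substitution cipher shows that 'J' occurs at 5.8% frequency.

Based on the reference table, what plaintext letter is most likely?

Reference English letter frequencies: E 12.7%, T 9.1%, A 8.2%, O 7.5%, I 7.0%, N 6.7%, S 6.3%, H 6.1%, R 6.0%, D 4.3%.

Step 1: The observed frequency is 5.8%.
Step 2: Compare with English frequencies:
  E: 12.7% (difference: 6.9%)
  T: 9.1% (difference: 3.3%)
  A: 8.2% (difference: 2.4%)
  O: 7.5% (difference: 1.7%)
  I: 7.0% (difference: 1.2%)
  N: 6.7% (difference: 0.9%)
  S: 6.3% (difference: 0.5%)
  H: 6.1% (difference: 0.3%)
  R: 6.0% (difference: 0.2%) <-- closest
  D: 4.3% (difference: 1.5%)
Step 3: 'J' most likely represents 'R' (frequency 6.0%).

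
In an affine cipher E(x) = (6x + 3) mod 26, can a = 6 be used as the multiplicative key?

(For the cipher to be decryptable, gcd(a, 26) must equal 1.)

Step 1: Compute gcd(6, 26).
Step 2: gcd(6, 26) = 2.
Since gcd = 2 != 1, 6 shares a common factor with 26, so it cannot be used.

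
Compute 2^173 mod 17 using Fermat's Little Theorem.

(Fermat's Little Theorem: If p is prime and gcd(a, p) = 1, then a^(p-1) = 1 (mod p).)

Step 1: Since 17 is prime, by Fermat's Little Theorem: 2^16 = 1 (mod 17).
Step 2: Reduce exponent: 173 mod 16 = 13.
Step 3: So 2^173 = 2^13 (mod 17).
Step 4: 2^13 mod 17 = 15.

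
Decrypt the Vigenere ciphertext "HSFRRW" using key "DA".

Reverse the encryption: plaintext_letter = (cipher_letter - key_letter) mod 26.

Step 1: Extend key: DADADA
Step 2: Decrypt each letter (c - k) mod 26:
  H(7) - D(3) = (7-3) mod 26 = 4 = E
  S(18) - A(0) = (18-0) mod 26 = 18 = S
  F(5) - D(3) = (5-3) mod 26 = 2 = C
  R(17) - A(0) = (17-0) mod 26 = 17 = R
  R(17) - D(3) = (17-3) mod 26 = 14 = O
  W(22) - A(0) = (22-0) mod 26 = 22 = W
Plaintext: ESCROW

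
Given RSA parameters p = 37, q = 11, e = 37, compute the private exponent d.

Step 1: n = 37 * 11 = 407.
Step 2: phi(n) = 36 * 10 = 360.
Step 3: Find d such that 37 * d = 1 (mod 360).
Step 4: d = 37^(-1) mod 360 = 253.
Verification: 37 * 253 = 9361 = 26 * 360 + 1.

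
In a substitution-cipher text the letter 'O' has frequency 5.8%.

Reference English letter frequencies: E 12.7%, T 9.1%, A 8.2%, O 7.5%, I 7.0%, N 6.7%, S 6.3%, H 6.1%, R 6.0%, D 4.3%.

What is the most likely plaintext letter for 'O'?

Step 1: The observed frequency is 5.8%.
Step 2: Compare with English frequencies:
  E: 12.7% (difference: 6.9%)
  T: 9.1% (difference: 3.3%)
  A: 8.2% (difference: 2.4%)
  O: 7.5% (difference: 1.7%)
  I: 7.0% (difference: 1.2%)
  N: 6.7% (difference: 0.9%)
  S: 6.3% (difference: 0.5%)
  H: 6.1% (difference: 0.3%)
  R: 6.0% (difference: 0.2%) <-- closest
  D: 4.3% (difference: 1.5%)
Step 3: 'O' most likely represents 'R' (frequency 6.0%).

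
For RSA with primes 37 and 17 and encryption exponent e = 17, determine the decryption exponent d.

Step 1: n = 37 * 17 = 629.
Step 2: phi(n) = 36 * 16 = 576.
Step 3: Find d such that 17 * d = 1 (mod 576).
Step 4: d = 17^(-1) mod 576 = 305.
Verification: 17 * 305 = 5185 = 9 * 576 + 1.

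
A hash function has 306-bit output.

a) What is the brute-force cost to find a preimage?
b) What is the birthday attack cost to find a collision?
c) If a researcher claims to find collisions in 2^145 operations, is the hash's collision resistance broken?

Step 1: Preimage resistance requires brute-force of 2^306 operations.
Step 2: Collision resistance (birthday bound) = 2^(306/2) = 2^153.
Step 3: The claimed attack costs 2^145 operations.
Step 4: Since 2^145 < 2^153, the claimed attack beats the generic birthday bound, so collision resistance is broken.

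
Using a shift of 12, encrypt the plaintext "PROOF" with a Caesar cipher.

Step 1: For each letter, shift forward by 12 positions (mod 26).
  P (position 15) -> position (15+12) mod 26 = 1 -> B
  R (position 17) -> position (17+12) mod 26 = 3 -> D
  O (position 14) -> position (14+12) mod 26 = 0 -> A
  O (position 14) -> position (14+12) mod 26 = 0 -> A
  F (position 5) -> position (5+12) mod 26 = 17 -> R
Result: BDAAR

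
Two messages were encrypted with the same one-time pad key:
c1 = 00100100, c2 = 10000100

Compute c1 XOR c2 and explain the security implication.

Step 1: c1 XOR c2 = (m1 XOR k) XOR (m2 XOR k).
Step 2: By XOR associativity/commutativity: = m1 XOR m2 XOR k XOR k = m1 XOR m2.
Step 3: 00100100 XOR 10000100 = 10100000 = 160.
Step 4: The key cancels out! An attacker learns m1 XOR m2 = 160, revealing the relationship between plaintexts.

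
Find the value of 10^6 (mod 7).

Step 1: Compute 10^6 mod 7 step by step, reducing modulo 7 at each step.
  10^1 mod 7 = 3
  10^2 mod 7 = (3 * 10) mod 7 = 2
  10^3 mod 7 = (2 * 10) mod 7 = 6
  10^4 mod 7 = (6 * 10) mod 7 = 4
  10^5 mod 7 = (4 * 10) mod 7 = 5
  10^6 mod 7 = (5 * 10) mod 7 = 1
Step 2: Result = 1.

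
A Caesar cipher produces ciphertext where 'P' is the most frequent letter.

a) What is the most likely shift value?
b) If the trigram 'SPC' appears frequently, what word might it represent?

Step 1: In English, 'E' is the most frequent letter (12.7%).
Step 2: The most frequent ciphertext letter is 'P' (position 15).
Step 3: Shift = (15 - 4) mod 26 = 11.
Step 4: Decrypt 'SPC' by shifting back 11:
  S -> H
  P -> E
  C -> R
Step 5: 'SPC' decrypts to 'HER'.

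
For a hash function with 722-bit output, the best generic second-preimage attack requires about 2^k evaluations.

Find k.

Step 1: The hash has a 722-bit output.
Step 2: Second-preimage resistance means: given a specific input x, it should be infeasible to find a different y with h(y) = h(x).
With a 722-bit output, a generic search for a second preimage costs about 2^722 evaluations (each trial matches the fixed target with probability 2^-722).
Step 3: Security level = 722 bits.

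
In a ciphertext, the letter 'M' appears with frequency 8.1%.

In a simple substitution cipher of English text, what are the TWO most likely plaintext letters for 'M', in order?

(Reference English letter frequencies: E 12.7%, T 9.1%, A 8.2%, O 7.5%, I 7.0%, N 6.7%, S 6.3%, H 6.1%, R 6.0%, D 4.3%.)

Step 1: Observed frequency of 'M' is 8.1%.
Step 2: Compute distances to each reference frequency and sort:
  A (8.2%): difference = 0.1% <-- BEST
  O (7.5%): difference = 0.6% <-- RUNNER-UP
  T (9.1%): difference = 1.0%
  I (7.0%): difference = 1.1%
  N (6.7%): difference = 1.4%
Step 3: Most likely is 'A' (8.2%, diff 0.1%); second most likely is 'O' (7.5%, diff 0.6%).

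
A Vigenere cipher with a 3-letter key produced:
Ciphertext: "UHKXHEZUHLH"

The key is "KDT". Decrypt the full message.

Step 1: Key 'KDT' has length 3. Extended key: KDTKDTKDTKD
Step 2: Decrypt each position:
  U(20) - K(10) = 10 = K
  H(7) - D(3) = 4 = E
  K(10) - T(19) = 17 = R
  X(23) - K(10) = 13 = N
  H(7) - D(3) = 4 = E
  E(4) - T(19) = 11 = L
  Z(25) - K(10) = 15 = P
  U(20) - D(3) = 17 = R
  H(7) - T(19) = 14 = O
  L(11) - K(10) = 1 = B
  H(7) - D(3) = 4 = E
Plaintext: KERNELPROBE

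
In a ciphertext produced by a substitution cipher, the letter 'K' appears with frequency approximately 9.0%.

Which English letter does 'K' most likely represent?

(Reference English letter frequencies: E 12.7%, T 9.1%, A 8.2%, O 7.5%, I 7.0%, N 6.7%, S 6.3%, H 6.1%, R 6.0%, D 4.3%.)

Step 1: The observed frequency is 9.0%.
Step 2: Compare with English frequencies:
  E: 12.7% (difference: 3.7%)
  T: 9.1% (difference: 0.1%) <-- closest
  A: 8.2% (difference: 0.8%)
  O: 7.5% (difference: 1.5%)
  I: 7.0% (difference: 2.0%)
  N: 6.7% (difference: 2.3%)
  S: 6.3% (difference: 2.7%)
  H: 6.1% (difference: 2.9%)
  R: 6.0% (difference: 3.0%)
  D: 4.3% (difference: 4.7%)
Step 3: 'K' most likely represents 'T' (frequency 9.1%).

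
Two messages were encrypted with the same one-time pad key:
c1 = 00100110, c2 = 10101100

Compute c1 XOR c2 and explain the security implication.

Step 1: c1 XOR c2 = (m1 XOR k) XOR (m2 XOR k).
Step 2: By XOR associativity/commutativity: = m1 XOR m2 XOR k XOR k = m1 XOR m2.
Step 3: 00100110 XOR 10101100 = 10001010 = 138.
Step 4: The key cancels out! An attacker learns m1 XOR m2 = 138, revealing the relationship between plaintexts.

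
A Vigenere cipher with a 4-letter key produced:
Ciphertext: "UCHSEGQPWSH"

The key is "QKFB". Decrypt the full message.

Step 1: Key 'QKFB' has length 4. Extended key: QKFBQKFBQKF
Step 2: Decrypt each position:
  U(20) - Q(16) = 4 = E
  C(2) - K(10) = 18 = S
  H(7) - F(5) = 2 = C
  S(18) - B(1) = 17 = R
  E(4) - Q(16) = 14 = O
  G(6) - K(10) = 22 = W
  Q(16) - F(5) = 11 = L
  P(15) - B(1) = 14 = O
  W(22) - Q(16) = 6 = G
  S(18) - K(10) = 8 = I
  H(7) - F(5) = 2 = C
Plaintext: ESCROWLOGIC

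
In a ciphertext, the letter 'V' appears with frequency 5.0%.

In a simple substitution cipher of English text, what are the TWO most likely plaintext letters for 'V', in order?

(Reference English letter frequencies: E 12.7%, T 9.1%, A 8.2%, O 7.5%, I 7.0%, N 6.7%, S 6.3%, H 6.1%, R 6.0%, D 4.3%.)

Step 1: Observed frequency of 'V' is 5.0%.
Step 2: Compute distances to each reference frequency and sort:
  D (4.3%): difference = 0.7% <-- BEST
  R (6.0%): difference = 1.0% <-- RUNNER-UP
  H (6.1%): difference = 1.1%
  S (6.3%): difference = 1.3%
  N (6.7%): difference = 1.7%
Step 3: Most likely is 'D' (4.3%, diff 0.7%); second most likely is 'R' (6.0%, diff 1.0%).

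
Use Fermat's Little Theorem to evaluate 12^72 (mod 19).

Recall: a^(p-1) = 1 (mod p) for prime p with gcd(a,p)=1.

Step 1: Since 19 is prime, by Fermat's Little Theorem: 12^18 = 1 (mod 19).
Step 2: Reduce exponent: 72 mod 18 = 0.
Step 3: So 12^72 = 12^0 (mod 19).
Step 4: 12^0 mod 19 = 1.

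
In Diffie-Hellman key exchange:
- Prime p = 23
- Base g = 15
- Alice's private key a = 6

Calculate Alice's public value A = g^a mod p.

Step 1: A = g^a mod p = 15^6 mod 23.
  15^1 mod 23 = 15
  15^2 mod 23 = (15 * 15) mod 23 = 18
  15^3 mod 23 = (18 * 15) mod 23 = 17
  15^4 mod 23 = (17 * 15) mod 23 = 2
  15^5 mod 23 = (2 * 15) mod 23 = 7
  15^6 mod 23 = (7 * 15) mod 23 = 13
Result: A = 13.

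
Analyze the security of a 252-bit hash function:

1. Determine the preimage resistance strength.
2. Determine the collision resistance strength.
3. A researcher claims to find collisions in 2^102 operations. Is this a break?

Step 1: Preimage resistance requires brute-force of 2^252 operations.
Step 2: Collision resistance (birthday bound) = 2^(252/2) = 2^126.
Step 3: The claimed attack costs 2^102 operations.
Step 4: Since 2^102 < 2^126, the claimed attack beats the generic birthday bound, so collision resistance is broken.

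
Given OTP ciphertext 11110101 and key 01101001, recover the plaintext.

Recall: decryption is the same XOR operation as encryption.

Step 1: XOR ciphertext with key:
  Ciphertext: 11110101
  Key:        01101001
  XOR:        10011100
Step 2: Plaintext = 10011100 = 156 in decimal.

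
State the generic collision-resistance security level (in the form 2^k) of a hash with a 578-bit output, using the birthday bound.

Step 1: The birthday paradox gives collision probability ~50% after sqrt(2^n) = 2^(n/2) hashes.
Step 2: For 578-bit output: 2^(578/2) = 2^289.
Step 3: Approximately 2^289 hash computations needed.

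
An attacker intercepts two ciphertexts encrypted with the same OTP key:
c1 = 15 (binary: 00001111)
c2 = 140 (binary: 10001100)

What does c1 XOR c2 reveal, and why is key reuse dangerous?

Step 1: c1 XOR c2 = (m1 XOR k) XOR (m2 XOR k).
Step 2: By XOR associativity/commutativity: = m1 XOR m2 XOR k XOR k = m1 XOR m2.
Step 3: 00001111 XOR 10001100 = 10000011 = 131.
Step 4: The key cancels out! An attacker learns m1 XOR m2 = 131, revealing the relationship between plaintexts.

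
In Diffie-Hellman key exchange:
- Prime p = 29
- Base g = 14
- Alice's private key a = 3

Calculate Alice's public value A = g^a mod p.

Step 1: A = g^a mod p = 14^3 mod 29.
  14^1 mod 29 = 14
  14^2 mod 29 = (14 * 14) mod 29 = 22
  14^3 mod 29 = (22 * 14) mod 29 = 18
Result: A = 18.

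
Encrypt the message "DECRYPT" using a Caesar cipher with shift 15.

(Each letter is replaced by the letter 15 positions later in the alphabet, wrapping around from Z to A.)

Step 1: For each letter, shift forward by 15 positions (mod 26).
  D (position 3) -> position (3+15) mod 26 = 18 -> S
  E (position 4) -> position (4+15) mod 26 = 19 -> T
  C (position 2) -> position (2+15) mod 26 = 17 -> R
  R (position 17) -> position (17+15) mod 26 = 6 -> G
  Y (position 24) -> position (24+15) mod 26 = 13 -> N
  P (position 15) -> position (15+15) mod 26 = 4 -> E
  T (position 19) -> position (19+15) mod 26 = 8 -> I
Result: STRGNEI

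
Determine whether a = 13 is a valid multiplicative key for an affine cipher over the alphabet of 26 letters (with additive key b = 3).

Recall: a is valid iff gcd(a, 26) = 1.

Step 1: Compute gcd(13, 26).
Step 2: gcd(13, 26) = 13.
Since gcd = 13 != 1, 13 shares a common factor with 26, so it cannot be used.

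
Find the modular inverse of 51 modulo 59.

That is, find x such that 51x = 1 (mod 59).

Step 1: We need x such that 51 * x = 1 (mod 59).
Step 2: Using the extended Euclidean algorithm or trial:
  51 * 22 = 1122 = 19 * 59 + 1.
Step 3: Since 1122 mod 59 = 1, the inverse is x = 22.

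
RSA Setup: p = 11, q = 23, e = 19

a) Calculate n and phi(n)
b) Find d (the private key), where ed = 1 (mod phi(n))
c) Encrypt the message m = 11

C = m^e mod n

Step 1: n = 11 * 23 = 253.
Step 2: phi(n) = (11-1)(23-1) = 10 * 22 = 220.
Step 3: Find d = 19^(-1) mod 220 = 139.
  Verify: 19 * 139 = 2641 = 1 (mod 220).
Step 4: C = 11^19 mod 253 = 176.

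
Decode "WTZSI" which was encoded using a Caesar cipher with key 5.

Step 1: Reverse the shift by subtracting 5 from each letter position.
  W (position 22) -> position (22-5) mod 26 = 17 -> R
  T (position 19) -> position (19-5) mod 26 = 14 -> O
  Z (position 25) -> position (25-5) mod 26 = 20 -> U
  S (position 18) -> position (18-5) mod 26 = 13 -> N
  I (position 8) -> position (8-5) mod 26 = 3 -> D
Decrypted message: ROUND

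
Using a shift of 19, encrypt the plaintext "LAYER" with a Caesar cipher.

Step 1: For each letter, shift forward by 19 positions (mod 26).
  L (position 11) -> position (11+19) mod 26 = 4 -> E
  A (position 0) -> position (0+19) mod 26 = 19 -> T
  Y (position 24) -> position (24+19) mod 26 = 17 -> R
  E (position 4) -> position (4+19) mod 26 = 23 -> X
  R (position 17) -> position (17+19) mod 26 = 10 -> K
Result: ETRXK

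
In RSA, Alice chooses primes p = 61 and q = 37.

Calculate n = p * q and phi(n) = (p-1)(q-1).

Step 1: n = p * q = 61 * 37 = 2257.
Step 2: phi(n) = (p-1)(q-1) = 60 * 36 = 2160.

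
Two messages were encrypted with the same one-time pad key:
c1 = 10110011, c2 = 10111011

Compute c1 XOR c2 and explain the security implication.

Step 1: c1 XOR c2 = (m1 XOR k) XOR (m2 XOR k).
Step 2: By XOR associativity/commutativity: = m1 XOR m2 XOR k XOR k = m1 XOR m2.
Step 3: 10110011 XOR 10111011 = 00001000 = 8.
Step 4: The key cancels out! An attacker learns m1 XOR m2 = 8, revealing the relationship between plaintexts.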